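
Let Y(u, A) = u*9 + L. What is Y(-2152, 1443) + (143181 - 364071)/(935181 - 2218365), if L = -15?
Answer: -4145289097/213864 ≈ -19383.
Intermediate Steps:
Y(u, A) = -15 + 9*u (Y(u, A) = u*9 - 15 = 9*u - 15 = -15 + 9*u)
Y(-2152, 1443) + (143181 - 364071)/(935181 - 2218365) = (-15 + 9*(-2152)) + (143181 - 364071)/(935181 - 2218365) = (-15 - 19368) - 220890/(-1283184) = -19383 - 220890*(-1/1283184) = -19383 + 36815/213864 = -4145289097/213864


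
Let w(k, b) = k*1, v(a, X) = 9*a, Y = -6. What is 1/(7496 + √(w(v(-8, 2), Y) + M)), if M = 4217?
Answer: 7496/56185871 - √4145/56185871 ≈ 0.00013227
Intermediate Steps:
w(k, b) = k
1/(7496 + √(w(v(-8, 2), Y) + M)) = 1/(7496 + √(9*(-8) + 4217)) = 1/(7496 + √(-72 + 4217)) = 1/(7496 + √4145)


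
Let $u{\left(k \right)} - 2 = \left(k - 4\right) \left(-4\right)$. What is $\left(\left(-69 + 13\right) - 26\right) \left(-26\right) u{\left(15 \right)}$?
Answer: $-89544$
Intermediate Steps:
$u{\left(k \right)} = 18 - 4 k$ ($u{\left(k \right)} = 2 + \left(k - 4\right) \left(-4\right) = 2 + \left(-4 + k\right) \left(-4\right) = 2 - \left(-16 + 4 k\right) = 18 - 4 k$)
$\left(\left(-69 + 13\right) - 26\right) \left(-26\right) u{\left(15 \right)} = \left(\left(-69 + 13\right) - 26\right) \left(-26\right) \left(18 - 60\right) = \left(-56 - 26\right) \left(-26\right) \left(18 - 60\right) = \left(-82\right) \left(-26\right) \left(-42\right) = 2132 \left(-42\right) = -89544$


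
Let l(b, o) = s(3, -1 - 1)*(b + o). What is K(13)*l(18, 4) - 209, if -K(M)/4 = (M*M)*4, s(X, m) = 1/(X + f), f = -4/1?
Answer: 59279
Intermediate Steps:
f = -4 (f = -4*1 = -4)
s(X, m) = 1/(-4 + X) (s(X, m) = 1/(X - 4) = 1/(-4 + X))
K(M) = -16*M**2 (K(M) = -4*M*M*4 = -4*M**2*4 = -16*M**2)
l(b, o) = -b - o (l(b, o) = (b + o)/(-4 + 3) = (b + o)/(-1) = -(b + o) = -b - o)
K(13)*l(18, 4) - 209 = (-16*13**2)*(-1*18 - 1*4) - 209 = (-16*169)*(-18 - 4) - 209 = -2704*(-22) - 209 = 59488 - 209 = 59279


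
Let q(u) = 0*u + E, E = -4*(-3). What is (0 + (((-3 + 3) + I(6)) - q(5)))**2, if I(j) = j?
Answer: 36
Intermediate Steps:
E = 12
q(u) = 12 (q(u) = 0*u + 12 = 0 + 12 = 12)
(0 + (((-3 + 3) + I(6)) - q(5)))**2 = (0 + (((-3 + 3) + 6) - 1*12))**2 = (0 + ((0 + 6) - 12))**2 = (0 + (6 - 12))**2 = (0 - 6)**2 = (-6)**2 = 36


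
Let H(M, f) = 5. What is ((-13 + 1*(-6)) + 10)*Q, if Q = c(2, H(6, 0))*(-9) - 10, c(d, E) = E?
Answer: 495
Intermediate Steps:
Q = -55 (Q = 5*(-9) - 10 = -45 - 10 = -55)
((-13 + 1*(-6)) + 10)*Q = ((-13 + 1*(-6)) + 10)*(-55) = ((-13 - 6) + 10)*(-55) = (-19 + 10)*(-55) = -9*(-55) = 495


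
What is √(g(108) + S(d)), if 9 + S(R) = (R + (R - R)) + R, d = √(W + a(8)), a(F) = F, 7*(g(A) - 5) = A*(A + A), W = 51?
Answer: √(163100 + 98*√59)/7 ≈ 57.827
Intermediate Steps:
g(A) = 5 + 2*A²/7 (g(A) = 5 + (A*(A + A))/7 = 5 + (A*(2*A))/7 = 5 + (2*A²)/7 = 5 + 2*A²/7)
d = √59 (d = √(51 + 8) = √59 ≈ 7.6811)
S(R) = -9 + 2*R (S(R) = -9 + ((R + (R - R)) + R) = -9 + ((R + 0) + R) = -9 + (R + R) = -9 + 2*R)
√(g(108) + S(d)) = √((5 + (2/7)*108²) + (-9 + 2*√59)) = √((5 + (2/7)*11664) + (-9 + 2*√59)) = √((5 + 23328/7) + (-9 + 2*√59)) = √(23363/7 + (-9 + 2*√59)) = √(23300/7 + 2*√59)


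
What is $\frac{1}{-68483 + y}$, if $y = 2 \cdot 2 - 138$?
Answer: $- \frac{1}{68617} \approx -1.4574 \cdot 10^{-5}$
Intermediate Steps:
$y = -134$ ($y = 4 - 138 = -134$)
$\frac{1}{-68483 + y} = \frac{1}{-68483 - 134} = \frac{1}{-68617} = - \frac{1}{68617}$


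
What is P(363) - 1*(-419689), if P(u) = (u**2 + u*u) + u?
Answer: 683590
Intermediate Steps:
P(u) = u + 2*u**2 (P(u) = (u**2 + u**2) + u = 2*u**2 + u = u + 2*u**2)
P(363) - 1*(-419689) = 363*(1 + 2*363) - 1*(-419689) = 363*(1 + 726) + 419689 = 363*727 + 419689 = 263901 + 419689 = 683590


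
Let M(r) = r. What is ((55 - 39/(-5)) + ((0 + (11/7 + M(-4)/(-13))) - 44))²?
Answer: 88529281/207025 ≈ 427.63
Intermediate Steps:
((55 - 39/(-5)) + ((0 + (11/7 + M(-4)/(-13))) - 44))² = ((55 - 39/(-5)) + ((0 + (11/7 - 4/(-13))) - 44))² = ((55 - 39*(-1)/5) + ((0 + (11*(⅐) - 4*(-1/13))) - 44))² = ((55 - 1*(-39/5)) + ((0 + (11/7 + 4/13)) - 44))² = ((55 + 39/5) + ((0 + 171/91) - 44))² = (314/5 + (171/91 - 44))² = (314/5 - 3833/91)² = (9409/455)² = 88529281/207025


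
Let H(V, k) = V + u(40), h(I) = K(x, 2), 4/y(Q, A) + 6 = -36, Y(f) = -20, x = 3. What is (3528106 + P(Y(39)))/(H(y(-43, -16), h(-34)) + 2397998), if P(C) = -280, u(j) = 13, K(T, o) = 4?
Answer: 74084346/50358229 ≈ 1.4711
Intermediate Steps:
y(Q, A) = -2/21 (y(Q, A) = 4/(-6 - 36) = 4/(-42) = 4*(-1/42) = -2/21)
h(I) = 4
H(V, k) = 13 + V (H(V, k) = V + 13 = 13 + V)
(3528106 + P(Y(39)))/(H(y(-43, -16), h(-34)) + 2397998) = (3528106 - 280)/((13 - 2/21) + 2397998) = 3527826/(271/21 + 2397998) = 3527826/(50358229/21) = 3527826*(21/50358229) = 74084346/50358229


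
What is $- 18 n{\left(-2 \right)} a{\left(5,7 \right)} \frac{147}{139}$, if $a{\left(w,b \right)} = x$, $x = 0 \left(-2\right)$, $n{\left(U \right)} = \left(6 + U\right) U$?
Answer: $0$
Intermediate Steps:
$n{\left(U \right)} = U \left(6 + U\right)$
$x = 0$
$a{\left(w,b \right)} = 0$
$- 18 n{\left(-2 \right)} a{\left(5,7 \right)} \frac{147}{139} = - 18 \left(- 2 \left(6 - 2\right)\right) 0 \cdot \frac{147}{139} = - 18 \left(\left(-2\right) 4\right) 0 \cdot 147 \cdot \frac{1}{139} = \left(-18\right) \left(-8\right) 0 \cdot \frac{147}{139} = 144 \cdot 0 \cdot \frac{147}{139} = 0 \cdot \frac{147}{139} = 0$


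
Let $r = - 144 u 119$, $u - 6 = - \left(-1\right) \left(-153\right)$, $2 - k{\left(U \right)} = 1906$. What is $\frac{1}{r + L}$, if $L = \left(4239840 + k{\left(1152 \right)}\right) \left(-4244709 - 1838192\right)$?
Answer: $- \frac{1}{25778942613344} \approx -3.8791 \cdot 10^{-14}$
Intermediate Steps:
$k{\left(U \right)} = -1904$ ($k{\left(U \right)} = 2 - 1906 = -1904$)
$u = -147$ ($u = 6 - \left(-1\right) \left(-153\right) = 6 - 153 = -147$)
$L = -25778945132336$ ($L = \left(4239840 - 1904\right) \left(-4244709 - 1838192\right) = 4237936 \left(-6082901\right) = -25778945132336$)
$r = 2518992$ ($r = \left(-144\right) \left(-147\right) 119 = 21168 \cdot 119 = 2518992$)
$\frac{1}{r + L} = \frac{1}{2518992 - 25778945132336} = \frac{1}{-25778942613344} = - \frac{1}{25778942613344}$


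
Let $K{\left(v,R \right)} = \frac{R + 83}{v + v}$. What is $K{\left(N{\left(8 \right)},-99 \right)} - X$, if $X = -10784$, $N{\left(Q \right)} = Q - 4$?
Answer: $10782$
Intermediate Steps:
$N{\left(Q \right)} = -4 + Q$
$K{\left(v,R \right)} = \frac{83 + R}{2 v}$
$K{\left(N{\left(8 \right)},-99 \right)} - X = \frac{83 - 99}{2 \left(-4 + 8\right)} - -10784 = \frac{1}{2} \cdot \frac{1}{4} \left(-16\right) + 10784 = -2 + 10784 = 10782$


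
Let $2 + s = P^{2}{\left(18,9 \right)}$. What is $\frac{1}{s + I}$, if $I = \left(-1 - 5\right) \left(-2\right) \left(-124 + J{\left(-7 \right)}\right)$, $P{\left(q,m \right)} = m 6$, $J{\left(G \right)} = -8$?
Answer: $\frac{1}{1330} \approx 0.00075188$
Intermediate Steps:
$P{\left(q,m \right)} = 6 m$
$s = 2914$ ($s = -2 + \left(6 \cdot 9\right)^{2} = -2 + 54^{2} = -2 + 2916 = 2914$)
$I = -1584$ ($I = \left(-1 - 5\right) \left(-2\right) \left(-124 - 8\right) = \left(-6\right) \left(-2\right) \left(-132\right) = 12 \left(-132\right) = -1584$)
$\frac{1}{s + I} = \frac{1}{2914 - 1584} = \frac{1}{1330}$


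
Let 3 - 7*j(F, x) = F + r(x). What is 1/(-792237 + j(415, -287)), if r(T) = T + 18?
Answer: -7/5545802 ≈ -1.2622e-6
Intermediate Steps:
r(T) = 18 + T
j(F, x) = -15/7 - F/7 - x/7 (j(F, x) = 3/7 - (F + (18 + x))/7 = 3/7 - (18 + F + x)/7 = 3/7 + (-18/7 - F/7 - x/7) = -15/7 - F/7 - x/7)
1/(-792237 + j(415, -287)) = 1/(-792237 + (-15/7 - 1/7*415 - 1/7*(-287))) = 1/(-792237 + (-15/7 - 415/7 + 41)) = 1/(-792237 - 143/7) = 1/(-5545802/7) = -7/5545802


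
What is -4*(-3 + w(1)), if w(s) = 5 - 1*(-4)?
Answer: -24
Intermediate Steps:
w(s) = 9 (w(s) = 5 + 4 = 9)
-4*(-3 + w(1)) = -4*(-3 + 9) = -4*6 = -24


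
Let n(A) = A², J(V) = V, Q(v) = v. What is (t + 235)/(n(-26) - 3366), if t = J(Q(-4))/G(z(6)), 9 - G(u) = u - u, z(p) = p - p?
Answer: -2111/24210 ≈ -0.087195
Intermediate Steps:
z(p) = 0
G(u) = 9 (G(u) = 9 - (u - u) = 9 - 1*0 = 9 + 0 = 9)
t = -4/9 ≈ -0.44444
(t + 235)/(n(-26) - 3366) = (-4/9 + 235)/((-26)² - 3366) = 2111/(9*(676 - 3366)) = (2111/9)/(-2690) = (2111/9)*(-1/2690) = -2111/24210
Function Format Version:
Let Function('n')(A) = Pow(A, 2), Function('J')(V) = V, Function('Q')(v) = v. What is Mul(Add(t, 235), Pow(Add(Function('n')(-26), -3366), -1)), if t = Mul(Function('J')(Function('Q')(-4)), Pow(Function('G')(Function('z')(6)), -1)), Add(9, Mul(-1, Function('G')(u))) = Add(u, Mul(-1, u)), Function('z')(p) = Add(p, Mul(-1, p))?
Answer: Rational(-2111, 24210) ≈ -0.087195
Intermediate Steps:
Function('z')(p) = 0
Function('G')(u) = 9 (Function('G')(u) = Add(9, Mul(-1, Add(u, Mul(-1, u)))) = Add(9, Mul(-1, 0)) = Add(9, 0) = 9)
t = Rational(-4, 9) (t = Mul(-4, Pow(9, -1)) = Mul(-4, Rational(1, 9)) = Rational(-4, 9) ≈ -0.44444)
Mul(Add(t, 235), Pow(Add(Function('n')(-26), -3366), -1)) = Mul(Add(Rational(-4, 9), 235), Pow(Add(Pow(-26, 2), -3366), -1)) = Mul(Rational(2111, 9), Pow(Add(676, -3366), -1)) = Mul(Rational(2111, 9), Pow(-2690, -1)) = Mul(Rational(2111, 9), Rational(-1, 2690)) = Rational(-2111, 24210)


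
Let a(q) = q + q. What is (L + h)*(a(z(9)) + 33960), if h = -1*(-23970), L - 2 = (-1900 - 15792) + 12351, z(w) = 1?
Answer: 632746022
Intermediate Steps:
a(q) = 2*q
L = -5339 (L = 2 + ((-1900 - 15792) + 12351) = 2 + (-17692 + 12351) = 2 - 5341 = -5339)
h = 23970
(L + h)*(a(z(9)) + 33960) = (-5339 + 23970)*(2*1 + 33960) = 18631*(2 + 33960) = 18631*33962 = 632746022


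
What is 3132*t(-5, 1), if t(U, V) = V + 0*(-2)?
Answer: 3132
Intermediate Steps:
t(U, V) = V (t(U, V) = V + 0 = V)
3132*t(-5, 1) = 3132*1 = 3132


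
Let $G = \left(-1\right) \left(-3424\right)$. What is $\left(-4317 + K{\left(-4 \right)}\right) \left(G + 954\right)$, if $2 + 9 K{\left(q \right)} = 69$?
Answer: $- \frac{169805108}{9} \approx -1.8867 \cdot 10^{7}$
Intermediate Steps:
$K{\left(q \right)} = \frac{67}{9}$ ($K{\left(q \right)} = - \frac{2}{9} + \frac{1}{9} \cdot 69 = - \frac{2}{9} + \frac{23}{3} = \frac{67}{9}$)
$G = 3424$
$\left(-4317 + K{\left(-4 \right)}\right) \left(G + 954\right) = \left(-4317 + \frac{67}{9}\right) \left(3424 + 954\right) = \left(- \frac{38786}{9}\right) 4378 = - \frac{169805108}{9}$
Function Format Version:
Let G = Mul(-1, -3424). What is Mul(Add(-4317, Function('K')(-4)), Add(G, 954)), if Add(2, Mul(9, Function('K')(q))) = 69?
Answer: Rational(-169805108, 9) ≈ -1.8867e+7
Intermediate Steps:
Function('K')(q) = Rational(67, 9) (Function('K')(q) = Add(Rational(-2, 9), Mul(Rational(1, 9), 69)) = Add(Rational(-2, 9), Rational(23, 3)) = Rational(67, 9))
G = 3424
Mul(Add(-4317, Function('K')(-4)), Add(G, 954)) = Mul(Add(-4317, Rational(67, 9)), Add(3424, 954)) = Mul(Rational(-38786, 9), 4378) = Rational(-169805108, 9)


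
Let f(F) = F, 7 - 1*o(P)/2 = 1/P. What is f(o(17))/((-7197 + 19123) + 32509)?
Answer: 236/755395 ≈ 0.00031242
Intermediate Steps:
o(P) = 14 - 2/P
f(o(17))/((-7197 + 19123) + 32509) = (14 - 2/17)/((-7197 + 19123) + 32509) = (14 - 2*1/17)/(11926 + 32509) = (14 - 2/17)/44435 = (236/17)*(1/44435) = 236/755395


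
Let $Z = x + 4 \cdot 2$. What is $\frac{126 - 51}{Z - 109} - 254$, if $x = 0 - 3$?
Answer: $- \frac{26491}{104} \approx -254.72$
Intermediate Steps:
$x = -3$
$Z = 5$ ($Z = -3 + 4 \cdot 2 = -3 + 8 = 5$)
$\frac{126 - 51}{Z - 109} - 254 = \frac{126 - 51}{5 - 109} - 254 = \frac{75}{-104} - 254 = 75 \left(- \frac{1}{104}\right) - 254 = - \frac{75}{104} - 254 = - \frac{26491}{104}$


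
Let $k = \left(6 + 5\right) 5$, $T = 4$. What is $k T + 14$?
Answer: $234$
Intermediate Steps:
$k = 55$ ($k = 11 \cdot 5 = 55$)
$k T + 14 = 55 \cdot 4 + 14 = 220 + 14 = 234$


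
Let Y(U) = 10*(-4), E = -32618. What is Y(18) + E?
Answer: -32658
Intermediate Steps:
Y(U) = -40
Y(18) + E = -40 - 32618 = -32658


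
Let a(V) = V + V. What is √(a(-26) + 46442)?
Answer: √46390 ≈ 215.38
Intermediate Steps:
a(V) = 2*V
√(a(-26) + 46442) = √(2*(-26) + 46442) = √(-52 + 46442) = √46390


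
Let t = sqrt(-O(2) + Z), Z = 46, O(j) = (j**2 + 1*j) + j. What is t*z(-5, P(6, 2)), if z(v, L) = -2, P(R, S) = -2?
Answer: -2*sqrt(38) ≈ -12.329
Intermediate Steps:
O(j) = j**2 + 2*j (O(j) = (j**2 + j) + j = (j + j**2) + j = j**2 + 2*j)
t = sqrt(38) (t = sqrt(-2*(2 + 2) + 46) = sqrt(-2*4 + 46) = sqrt(-1*8 + 46) = sqrt(-8 + 46) = sqrt(38) ≈ 6.1644)
t*z(-5, P(6, 2)) = sqrt(38)*(-2) = -2*sqrt(38)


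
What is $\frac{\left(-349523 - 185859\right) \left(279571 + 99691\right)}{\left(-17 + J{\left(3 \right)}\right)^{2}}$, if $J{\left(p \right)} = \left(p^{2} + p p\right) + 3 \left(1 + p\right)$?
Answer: $- \frac{15619234468}{13} \approx -1.2015 \cdot 10^{9}$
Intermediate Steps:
$J{\left(p \right)} = 3 + 2 p^{2} + 3 p$ ($J{\left(p \right)} = \left(p^{2} + p^{2}\right) + \left(3 + 3 p\right) = 2 p^{2} + \left(3 + 3 p\right) = 3 + 2 p^{2} + 3 p$)
$\frac{\left(-349523 - 185859\right) \left(279571 + 99691\right)}{\left(-17 + J{\left(3 \right)}\right)^{2}} = \frac{\left(-349523 - 185859\right) \left(279571 + 99691\right)}{\left(-17 + \left(3 + 2 \cdot 3^{2} + 3 \cdot 3\right)\right)^{2}} = \frac{\left(-535382\right) 379262}{\left(-17 + \left(3 + 2 \cdot 9 + 9\right)\right)^{2}} = - \frac{203050048084}{\left(-17 + \left(3 + 18 + 9\right)\right)^{2}} = - \frac{203050048084}{\left(-17 + 30\right)^{2}} = - \frac{203050048084}{13^{2}} = - \frac{203050048084}{169} = \left(-203050048084\right) \frac{1}{169} = - \frac{15619234468}{13}$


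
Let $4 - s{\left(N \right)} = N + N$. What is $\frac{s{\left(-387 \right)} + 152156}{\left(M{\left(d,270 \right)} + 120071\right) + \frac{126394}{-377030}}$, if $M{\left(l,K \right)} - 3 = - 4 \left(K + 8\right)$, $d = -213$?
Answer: $\frac{28830353010}{22426058233} \approx 1.2856$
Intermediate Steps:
$M{\left(l,K \right)} = -29 - 4 K$ ($M{\left(l,K \right)} = 3 - 4 \left(K + 8\right) = 3 - 4 \left(8 + K\right) = 3 - \left(32 + 4 K\right) = -29 - 4 K$)
$s{\left(N \right)} = 4 - 2 N$ ($s{\left(N \right)} = 4 - \left(N + N\right) = 4 - 2 N$)
$\frac{s{\left(-387 \right)} + 152156}{\left(M{\left(d,270 \right)} + 120071\right) + \frac{126394}{-377030}} = \frac{\left(4 - -774\right) + 152156}{\left(\left(-29 - 1080\right) + 120071\right) + \frac{126394}{-377030}} = \frac{\left(4 + 774\right) + 152156}{\left(\left(-29 - 1080\right) + 120071\right) + 126394 \left(- \frac{1}{377030}\right)} = \frac{778 + 152156}{\left(-1109 + 120071\right) - \frac{63197}{188515}} = \frac{152934}{118962 - \frac{63197}{188515}} = \frac{152934}{\frac{22426058233}{188515}} = 152934 \cdot \frac{188515}{22426058233} = \frac{28830353010}{22426058233}$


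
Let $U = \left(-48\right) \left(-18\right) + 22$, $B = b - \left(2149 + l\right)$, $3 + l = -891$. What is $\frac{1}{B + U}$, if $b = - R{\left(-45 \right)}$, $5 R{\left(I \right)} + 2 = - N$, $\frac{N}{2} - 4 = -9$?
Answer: $- \frac{5}{1853} \approx -0.0026983$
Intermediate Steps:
$N = -10$ ($N = 8 + 2 \left(-9\right) = 8 - 18 = -10$)
$l = -894$ ($l = -3 - 891 = -894$)
$R{\left(I \right)} = \frac{8}{5}$ ($R{\left(I \right)} = - \frac{2}{5} + \frac{\left(-1\right) \left(-10\right)}{5} = - \frac{2}{5} + \frac{1}{5} \cdot 10 = - \frac{2}{5} + 2 = \frac{8}{5}$)
$b = - \frac{8}{5}$ ($b = \left(-1\right) \frac{8}{5} = - \frac{8}{5} \approx -1.6$)
$B = - \frac{6283}{5}$ ($B = - \frac{8}{5} - \left(2149 - 894\right) = - \frac{8}{5} - 1255 = - \frac{6283}{5} \approx -1256.6$)
$U = 886$ ($U = 864 + 22 = 886$)
$\frac{1}{B + U} = \frac{1}{- \frac{6283}{5} + 886} = \frac{1}{- \frac{1853}{5}} = - \frac{5}{1853}$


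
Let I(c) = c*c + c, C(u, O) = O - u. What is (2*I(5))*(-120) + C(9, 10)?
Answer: -7199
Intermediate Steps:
I(c) = c + c**2 (I(c) = c**2 + c = c + c**2)
(2*I(5))*(-120) + C(9, 10) = (2*(5*(1 + 5)))*(-120) + (10 - 1*9) = (2*(5*6))*(-120) + (10 - 9) = (2*30)*(-120) + 1 = 60*(-120) + 1 = -7200 + 1 = -7199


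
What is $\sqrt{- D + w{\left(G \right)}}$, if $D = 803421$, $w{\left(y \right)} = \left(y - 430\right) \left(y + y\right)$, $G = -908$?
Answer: $\sqrt{1626387} \approx 1275.3$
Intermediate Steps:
$w{\left(y \right)} = 2 y \left(-430 + y\right)$ ($w{\left(y \right)} = \left(-430 + y\right) 2 y = 2 y \left(-430 + y\right)$)
$\sqrt{- D + w{\left(G \right)}} = \sqrt{\left(-1\right) 803421 + 2 \left(-908\right) \left(-430 - 908\right)} = \sqrt{-803421 + 2 \left(-908\right) \left(-1338\right)} = \sqrt{-803421 + 2429808} = \sqrt{1626387}$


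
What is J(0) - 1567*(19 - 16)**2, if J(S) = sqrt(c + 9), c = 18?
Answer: -14103 + 3*sqrt(3) ≈ -14098.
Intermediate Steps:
J(S) = 3*sqrt(3) (J(S) = sqrt(18 + 9) = sqrt(27) = 3*sqrt(3))
J(0) - 1567*(19 - 16)**2 = 3*sqrt(3) - 1567*(19 - 16)**2 = 3*sqrt(3) - 1567*3**2 = 3*sqrt(3) - 1567*9 = 3*sqrt(3) - 14103 = -14103 + 3*sqrt(3)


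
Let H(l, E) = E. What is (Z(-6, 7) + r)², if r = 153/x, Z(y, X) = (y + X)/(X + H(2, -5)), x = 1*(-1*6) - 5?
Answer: 87025/484 ≈ 179.80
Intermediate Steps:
x = -11 (x = 1*(-6) - 5 = -6 - 5 = -11)
Z(y, X) = (X + y)/(-5 + X) (Z(y, X) = (y + X)/(X - 5) = (X + y)/(-5 + X))
r = -153/11 (r = 153/(-11) = 153*(-1/11) = -153/11 ≈ -13.909)
(Z(-6, 7) + r)² = ((7 - 6)/(-5 + 7) - 153/11)² = (1/2 - 153/11)² = ((½)*1 - 153/11)² = (½ - 153/11)² = (-295/22)² = 87025/484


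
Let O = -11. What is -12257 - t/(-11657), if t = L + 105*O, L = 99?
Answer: -142880905/11657 ≈ -12257.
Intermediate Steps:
t = -1056 (t = 99 + 105*(-11) = 99 - 1155 = -1056)
-12257 - t/(-11657) = -12257 - (-1056)/(-11657) = -12257 - (-1056)*(-1)/11657 = -12257 - 1*1056/11657 = -12257 - 1056/11657 = -142880905/11657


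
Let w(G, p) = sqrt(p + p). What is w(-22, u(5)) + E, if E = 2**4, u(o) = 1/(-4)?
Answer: 16 + I*sqrt(2)/2 ≈ 16.0 + 0.70711*I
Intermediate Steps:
u(o) = -1/4
w(G, p) = sqrt(2)*sqrt(p) (w(G, p) = sqrt(2*p) = sqrt(2)*sqrt(p))
E = 16
w(-22, u(5)) + E = sqrt(2)*sqrt(-1/4) + 16 = sqrt(2)*(I/2) + 16 = I*sqrt(2)/2 + 16 = 16 + I*sqrt(2)/2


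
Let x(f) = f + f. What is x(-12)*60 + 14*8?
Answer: -1328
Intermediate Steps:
x(f) = 2*f
x(-12)*60 + 14*8 = (2*(-12))*60 + 14*8 = -24*60 + 112 = -1440 + 112 = -1328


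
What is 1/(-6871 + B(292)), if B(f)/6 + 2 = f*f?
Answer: 1/504701 ≈ 1.9814e-6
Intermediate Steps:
B(f) = -12 + 6*f² (B(f) = -12 + 6*(f*f) = -12 + 6*f²)
1/(-6871 + B(292)) = 1/(-6871 + (-12 + 6*292²)) = 1/(-6871 + (-12 + 6*85264)) = 1/(-6871 + (-12 + 511584)) = 1/(-6871 + 511572) = 1/504701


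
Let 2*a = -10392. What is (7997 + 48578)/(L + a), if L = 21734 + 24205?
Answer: 56575/40743 ≈ 1.3886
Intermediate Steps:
L = 45939
a = -5196 (a = (1/2)*(-10392) = -5196)
(7997 + 48578)/(L + a) = (7997 + 48578)/(45939 - 5196) = 56575/40743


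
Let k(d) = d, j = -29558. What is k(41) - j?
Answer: 29599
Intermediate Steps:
k(41) - j = 41 - 1*(-29558) = 41 + 29558 = 29599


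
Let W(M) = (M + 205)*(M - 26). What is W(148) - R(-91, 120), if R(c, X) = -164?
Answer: 43230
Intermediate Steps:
W(M) = (-26 + M)*(205 + M) (W(M) = (205 + M)*(-26 + M) = (-26 + M)*(205 + M))
W(148) - R(-91, 120) = (-5330 + 148**2 + 179*148) - 1*(-164) = (-5330 + 21904 + 26492) + 164 = 43066 + 164 = 43230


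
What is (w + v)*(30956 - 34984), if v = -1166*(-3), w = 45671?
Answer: -198052732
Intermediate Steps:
v = 3498
(w + v)*(30956 - 34984) = (45671 + 3498)*(30956 - 34984) = 49169*(-4028) = -198052732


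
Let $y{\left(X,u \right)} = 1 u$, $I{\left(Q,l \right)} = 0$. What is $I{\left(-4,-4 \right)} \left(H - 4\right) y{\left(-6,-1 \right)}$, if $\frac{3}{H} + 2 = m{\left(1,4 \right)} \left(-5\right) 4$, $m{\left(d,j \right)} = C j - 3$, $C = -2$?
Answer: $0$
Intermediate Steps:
$m{\left(d,j \right)} = -3 - 2 j$ ($m{\left(d,j \right)} = - 2 j - 3 = -3 - 2 j$)
$y{\left(X,u \right)} = u$
$H = \frac{3}{218}$ ($H = \frac{3}{-2 + \left(-3 - 8\right) \left(-5\right) 4} = \frac{3}{-2 + \left(-11\right) \left(-5\right) 4} = \frac{3}{-2 + 55 \cdot 4} = \frac{3}{-2 + 220} = \frac{3}{218} \approx 0.013761$)
$I{\left(-4,-4 \right)} \left(H - 4\right) y{\left(-6,-1 \right)} = 0 \left(\frac{3}{218} - 4\right) \left(-1\right) = 0 \left(- \frac{869}{218}\right) \left(-1\right) = 0 \left(-1\right) = 0$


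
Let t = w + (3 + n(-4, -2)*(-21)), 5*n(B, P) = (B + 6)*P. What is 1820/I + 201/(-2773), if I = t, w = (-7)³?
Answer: -6389779/1120292 ≈ -5.7037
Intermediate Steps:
n(B, P) = P*(6 + B)/5 (n(B, P) = ((B + 6)*P)/5 = ((6 + B)*P)/5 = (P*(6 + B))/5 = P*(6 + B)/5)
w = -343
t = -1616/5 (t = -343 + (3 + ((⅕)*(-2)*(6 - 4))*(-21)) = -343 + (3 + ((⅕)*(-2)*2)*(-21)) = -343 + (3 - ⅘*(-21)) = -343 + (3 + 84/5) = -343 + 99/5 = -1616/5 ≈ -323.20)
I = -1616/5 ≈ -323.20
1820/I + 201/(-2773) = 1820/(-1616/5) + 201/(-2773) = 1820*(-5/1616) + 201*(-1/2773) = -2275/404 - 201/2773 = -6389779/1120292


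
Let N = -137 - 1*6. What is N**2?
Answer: 20449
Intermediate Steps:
N = -143 (N = -137 - 6 = -143)
N**2 = (-143)**2 = 20449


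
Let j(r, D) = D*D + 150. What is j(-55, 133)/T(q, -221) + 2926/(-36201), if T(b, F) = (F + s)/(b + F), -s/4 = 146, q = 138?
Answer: 4872562237/2649255 ≈ 1839.2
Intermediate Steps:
s = -584 (s = -4*146 = -584)
j(r, D) = 150 + D² (j(r, D) = D² + 150 = 150 + D²)
T(b, F) = (-584 + F)/(F + b) (T(b, F) = (F - 584)/(b + F) = (-584 + F)/(F + b))
j(-55, 133)/T(q, -221) + 2926/(-36201) = (150 + 133²)/(((-584 - 221)/(-221 + 138))) + 2926/(-36201) = (150 + 17689)/((-805/(-83))) + 2926*(-1/36201) = 17839/((-1/83*(-805))) - 266/3291 = 17839/(805/83) - 266/3291 = 17839*(83/805) - 266/3291 = 1480637/805 - 266/3291 = 4872562237/2649255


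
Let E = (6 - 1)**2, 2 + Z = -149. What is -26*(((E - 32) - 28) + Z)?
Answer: 4836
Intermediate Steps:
Z = -151 (Z = -2 - 149 = -151)
E = 25 (E = 5**2 = 25)
-26*(((E - 32) - 28) + Z) = -26*(((25 - 32) - 28) - 151) = -26*((-7 - 28) - 151) = -26*(-35 - 151) = -26*(-186) = 4836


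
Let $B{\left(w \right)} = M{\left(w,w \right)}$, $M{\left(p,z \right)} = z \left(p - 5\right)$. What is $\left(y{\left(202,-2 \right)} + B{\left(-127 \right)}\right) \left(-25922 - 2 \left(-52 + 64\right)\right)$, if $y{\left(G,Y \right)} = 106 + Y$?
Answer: $-437657128$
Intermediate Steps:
$M{\left(p,z \right)} = z \left(-5 + p\right)$
$B{\left(w \right)} = w \left(-5 + w\right)$
$\left(y{\left(202,-2 \right)} + B{\left(-127 \right)}\right) \left(-25922 - 2 \left(-52 + 64\right)\right) = \left(\left(106 - 2\right) - 127 \left(-5 - 127\right)\right) \left(-25922 - 2 \left(-52 + 64\right)\right) = \left(104 - -16764\right) \left(-25922 - 24\right) = \left(104 + 16764\right) \left(-25922 - 24\right) = 16868 \left(-25946\right) = -437657128$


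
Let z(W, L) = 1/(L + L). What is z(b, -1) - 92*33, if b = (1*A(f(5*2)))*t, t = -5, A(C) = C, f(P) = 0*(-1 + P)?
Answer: -6073/2 ≈ -3036.5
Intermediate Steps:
f(P) = 0
b = 0 (b = (1*0)*(-5) = 0*(-5) = 0)
z(W, L) = 1/(2*L)
z(b, -1) - 92*33 = (½)/(-1) - 92*33 = (½)*(-1) - 3036 = -½ - 3036 = -6073/2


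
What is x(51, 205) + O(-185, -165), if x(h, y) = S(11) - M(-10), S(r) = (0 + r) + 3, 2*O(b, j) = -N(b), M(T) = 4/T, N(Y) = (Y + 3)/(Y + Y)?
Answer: 5237/370 ≈ 14.154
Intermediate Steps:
N(Y) = (3 + Y)/(2*Y) (N(Y) = (3 + Y)/((2*Y)) = (3 + Y)*(1/(2*Y)) = (3 + Y)/(2*Y))
O(b, j) = -(3 + b)/(4*b) (O(b, j) = (-(3 + b)/(2*b))/2 = -(3 + b)/(4*b))
S(r) = 3 + r (S(r) = r + 3 = 3 + r)
x(h, y) = 72/5 (x(h, y) = (3 + 11) - 4/(-10) = 14 - 4*(-1)/10 = 14 - 1*(-⅖) = 14 + ⅖ = 72/5)
x(51, 205) + O(-185, -165) = 72/5 + (¼)*(-3 - 1*(-185))/(-185) = 72/5 + (¼)*(-1/185)*(-3 + 185) = 72/5 + (¼)*(-1/185)*182 = 72/5 - 91/370 = 5237/370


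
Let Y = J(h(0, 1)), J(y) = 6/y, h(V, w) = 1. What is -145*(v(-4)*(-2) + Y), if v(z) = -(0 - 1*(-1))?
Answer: -1160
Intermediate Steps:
v(z) = -1 (v(z) = -(0 + 1) = -1*1 = -1)
Y = 6 (Y = 6/1 = 6*1 = 6)
-145*(v(-4)*(-2) + Y) = -145*(-1*(-2) + 6) = -145*(2 + 6) = -145*8 = -1160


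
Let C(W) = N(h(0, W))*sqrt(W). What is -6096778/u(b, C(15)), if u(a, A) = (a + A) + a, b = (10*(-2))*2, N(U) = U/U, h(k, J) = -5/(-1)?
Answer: 97548448/1277 + 6096778*sqrt(15)/6385 ≈ 80087.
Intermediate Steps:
h(k, J) = 5 (h(k, J) = -5*(-1) = 5)
N(U) = 1
C(W) = sqrt(W) (C(W) = 1*sqrt(W) = sqrt(W))
b = -40 (b = -20*2 = -40)
u(a, A) = A + 2*a (u(a, A) = (A + a) + a = A + 2*a)
-6096778/u(b, C(15)) = -6096778/(sqrt(15) + 2*(-40)) = -6096778/(sqrt(15) - 80) = -6096778/(-80 + sqrt(15))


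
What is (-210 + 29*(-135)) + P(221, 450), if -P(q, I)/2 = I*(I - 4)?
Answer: -405525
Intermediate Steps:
P(q, I) = -2*I*(-4 + I) (P(q, I) = -2*I*(I - 4) = -2*I*(-4 + I))
(-210 + 29*(-135)) + P(221, 450) = (-210 + 29*(-135)) + 2*450*(4 - 1*450) = (-210 - 3915) + 2*450*(4 - 450) = -4125 + 2*450*(-446) = -4125 - 401400 = -405525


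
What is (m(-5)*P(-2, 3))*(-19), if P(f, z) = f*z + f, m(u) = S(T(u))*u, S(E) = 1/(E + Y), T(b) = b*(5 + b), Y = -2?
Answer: 380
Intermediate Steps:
S(E) = 1/(-2 + E) (S(E) = 1/(E - 2) = 1/(-2 + E))
m(u) = u/(-2 + u*(5 + u))
P(f, z) = f + f*z
(m(-5)*P(-2, 3))*(-19) = ((-5/(-2 - 5*(5 - 5)))*(-2*(1 + 3)))*(-19) = ((-5/(-2 - 5*0))*(-2*4))*(-19) = (-5/(-2 + 0)*(-8))*(-19) = (-5/(-2)*(-8))*(-19) = (-5*(-½)*(-8))*(-19) = ((5/2)*(-8))*(-19) = -20*(-19) = 380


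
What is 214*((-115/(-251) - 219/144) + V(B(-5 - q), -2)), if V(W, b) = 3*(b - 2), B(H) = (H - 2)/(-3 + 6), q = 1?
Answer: -16839553/6024 ≈ -2795.4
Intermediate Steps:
B(H) = -2/3 + H/3 (B(H) = (-2 + H)/3 = (-2 + H)*(1/3) = -2/3 + H/3)
V(W, b) = -6 + 3*b (V(W, b) = 3*(-2 + b) = -6 + 3*b)
214*((-115/(-251) - 219/144) + V(B(-5 - q), -2)) = 214*((-115/(-251) - 219/144) + (-6 + 3*(-2))) = 214*((-115*(-1/251) - 219*1/144) + (-6 - 6)) = 214*((115/251 - 73/48) - 12) = 214*(-12803/12048 - 12) = 214*(-157379/12048) = -16839553/6024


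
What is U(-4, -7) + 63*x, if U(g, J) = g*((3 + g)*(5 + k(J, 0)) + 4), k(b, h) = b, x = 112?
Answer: 7032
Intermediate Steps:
U(g, J) = g*(4 + (3 + g)*(5 + J)) (U(g, J) = g*((3 + g)*(5 + J) + 4) = g*(4 + (3 + g)*(5 + J)))
U(-4, -7) + 63*x = -4*(19 + 3*(-7) + 5*(-4) - 7*(-4)) + 63*112 = -4*(19 - 21 - 20 + 28) + 7056 = -4*6 + 7056 = -24 + 7056 = 7032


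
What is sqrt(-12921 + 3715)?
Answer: I*sqrt(9206) ≈ 95.948*I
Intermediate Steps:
sqrt(-12921 + 3715) = sqrt(-9206) = I*sqrt(9206)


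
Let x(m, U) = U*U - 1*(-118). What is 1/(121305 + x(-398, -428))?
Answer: 1/304607 ≈ 3.2829e-6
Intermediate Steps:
x(m, U) = 118 + U² (x(m, U) = U² + 118 = 118 + U²)
1/(121305 + x(-398, -428)) = 1/(121305 + (118 + (-428)²)) = 1/(121305 + (118 + 183184)) = 1/(121305 + 183302) = 1/304607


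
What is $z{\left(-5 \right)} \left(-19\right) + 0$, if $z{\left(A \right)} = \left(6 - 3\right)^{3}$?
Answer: $-513$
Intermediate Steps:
$z{\left(A \right)} = 27$ ($z{\left(A \right)} = 3^{3} = 27$)
$z{\left(-5 \right)} \left(-19\right) + 0 = 27 \left(-19\right) + 0 = -513 + 0 = -513$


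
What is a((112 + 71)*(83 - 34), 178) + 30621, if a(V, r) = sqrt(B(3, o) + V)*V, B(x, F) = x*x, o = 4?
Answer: 30621 + 35868*sqrt(561) ≈ 8.8017e+5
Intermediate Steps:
B(x, F) = x**2
a(V, r) = V*sqrt(9 + V) (a(V, r) = sqrt(3**2 + V)*V = sqrt(9 + V)*V = V*sqrt(9 + V))
a((112 + 71)*(83 - 34), 178) + 30621 = ((112 + 71)*(83 - 34))*sqrt(9 + (112 + 71)*(83 - 34)) + 30621 = (183*49)*sqrt(9 + 183*49) + 30621 = 8967*sqrt(9 + 8967) + 30621 = 8967*sqrt(8976) + 30621 = 8967*(4*sqrt(561)) + 30621 = 35868*sqrt(561) + 30621 = 30621 + 35868*sqrt(561)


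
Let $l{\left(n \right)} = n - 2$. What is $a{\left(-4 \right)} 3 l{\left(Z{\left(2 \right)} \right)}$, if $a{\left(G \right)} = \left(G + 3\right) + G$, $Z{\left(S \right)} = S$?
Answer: $0$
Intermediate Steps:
$l{\left(n \right)} = -2 + n$ ($l{\left(n \right)} = n - 2 = -2 + n$)
$a{\left(G \right)} = 3 + 2 G$ ($a{\left(G \right)} = \left(3 + G\right) + G = 3 + 2 G$)
$a{\left(-4 \right)} 3 l{\left(Z{\left(2 \right)} \right)} = \left(3 + 2 \left(-4\right)\right) 3 \left(-2 + 2\right) = \left(3 - 8\right) 3 \cdot 0 = \left(-5\right) 0 = 0$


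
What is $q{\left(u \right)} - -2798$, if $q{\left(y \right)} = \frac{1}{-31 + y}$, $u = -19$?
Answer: $\frac{139899}{50} \approx 2798.0$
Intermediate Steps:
$q{\left(u \right)} - -2798 = \frac{1}{-31 - 19} - -2798 = \frac{1}{-50} + 2798 = - \frac{1}{50} + 2798 = \frac{139899}{50}$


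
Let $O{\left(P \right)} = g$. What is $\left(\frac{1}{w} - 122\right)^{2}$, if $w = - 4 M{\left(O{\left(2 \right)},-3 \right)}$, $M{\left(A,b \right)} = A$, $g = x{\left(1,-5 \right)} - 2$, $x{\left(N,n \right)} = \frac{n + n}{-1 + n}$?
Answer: $\frac{235225}{16} \approx 14702.0$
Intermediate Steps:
$x{\left(N,n \right)} = \frac{2 n}{-1 + n}$
$g = - \frac{1}{3}$ ($g = 2 \left(-5\right) \frac{1}{-1 - 5} - 2 = 2 \left(-5\right) \frac{1}{-6} - 2 = 2 \left(-5\right) \left(- \frac{1}{6}\right) - 2 = \frac{5}{3} - 2 = - \frac{1}{3} \approx -0.33333$)
$O{\left(P \right)} = - \frac{1}{3}$
$w = \frac{4}{3}$ ($w = \left(-4\right) \left(- \frac{1}{3}\right) = \frac{4}{3} \approx 1.3333$)
$\left(\frac{1}{w} - 122\right)^{2} = \left(\frac{1}{\frac{4}{3}} - 122\right)^{2} = \left(\frac{3}{4} - 122\right)^{2} = \left(- \frac{485}{4}\right)^{2} = \frac{235225}{16}$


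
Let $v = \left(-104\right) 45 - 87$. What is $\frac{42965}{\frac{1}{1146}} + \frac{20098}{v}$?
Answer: $\frac{234717001532}{4767} \approx 4.9238 \cdot 10^{7}$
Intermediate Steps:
$v = -4767$ ($v = -4680 - 87 = -4767$)
$\frac{42965}{\frac{1}{1146}} + \frac{20098}{v} = \frac{42965}{\frac{1}{1146}} + \frac{20098}{-4767} = 42965 \frac{1}{\frac{1}{1146}} + 20098 \left(- \frac{1}{4767}\right) = 42965 \cdot 1146 - \frac{20098}{4767} = 49237890 - \frac{20098}{4767} = \frac{234717001532}{4767}$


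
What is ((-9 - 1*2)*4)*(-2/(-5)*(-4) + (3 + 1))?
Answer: -528/5 ≈ -105.60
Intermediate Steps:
((-9 - 1*2)*4)*(-2/(-5)*(-4) + (3 + 1)) = ((-9 - 2)*4)*(-2*(-⅕)*(-4) + 4) = (-11*4)*((⅖)*(-4) + 4) = -44*(-8/5 + 4) = -44*12/5 = -528/5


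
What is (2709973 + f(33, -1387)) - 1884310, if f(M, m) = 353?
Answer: 826016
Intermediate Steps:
(2709973 + f(33, -1387)) - 1884310 = (2709973 + 353) - 1884310 = 2710326 - 1884310 = 826016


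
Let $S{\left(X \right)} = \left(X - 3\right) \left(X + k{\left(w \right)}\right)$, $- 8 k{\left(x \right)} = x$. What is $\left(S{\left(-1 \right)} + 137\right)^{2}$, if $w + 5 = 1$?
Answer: $19321$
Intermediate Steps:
$w = -4$ ($w = -5 + 1 = -4$)
$k{\left(x \right)} = - \frac{x}{8}$
$S{\left(X \right)} = \left(\frac{1}{2} + X\right) \left(-3 + X\right)$ ($S{\left(X \right)} = \left(X - 3\right) \left(X - - \frac{1}{2}\right) = \left(-3 + X\right) \left(X + \frac{1}{2}\right) = \left(-3 + X\right) \left(\frac{1}{2} + X\right) = \left(\frac{1}{2} + X\right) \left(-3 + X\right)$)
$\left(S{\left(-1 \right)} + 137\right)^{2} = \left(\left(- \frac{3}{2} + \left(-1\right)^{2} - - \frac{5}{2}\right) + 137\right)^{2} = \left(\left(- \frac{3}{2} + 1 + \frac{5}{2}\right) + 137\right)^{2} = \left(2 + 137\right)^{2} = 139^{2} = 19321$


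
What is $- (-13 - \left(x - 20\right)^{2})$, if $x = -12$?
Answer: $1037$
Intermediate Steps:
$- (-13 - \left(x - 20\right)^{2}) = - (-13 - \left(-12 - 20\right)^{2}) = - (-13 - \left(-32\right)^{2}) = - (-13 - 1024) = \left(-1\right) \left(-1037\right) = 1037$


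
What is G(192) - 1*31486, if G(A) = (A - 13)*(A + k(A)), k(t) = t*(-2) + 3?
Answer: -65317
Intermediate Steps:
k(t) = 3 - 2*t (k(t) = -2*t + 3 = 3 - 2*t)
G(A) = (-13 + A)*(3 - A) (G(A) = (A - 13)*(A + (3 - 2*A)) = (-13 + A)*(3 - A))
G(192) - 1*31486 = (-39 - 1*192² + 16*192) - 1*31486 = (-39 - 1*36864 + 3072) - 31486 = (-39 - 36864 + 3072) - 31486 = -33831 - 31486 = -65317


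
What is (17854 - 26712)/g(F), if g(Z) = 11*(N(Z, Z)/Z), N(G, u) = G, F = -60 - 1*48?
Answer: -8858/11 ≈ -805.27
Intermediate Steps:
F = -108 (F = -60 - 48 = -108)
g(Z) = 11 (g(Z) = 11*(Z/Z) = 11*1 = 11)
(17854 - 26712)/g(F) = (17854 - 26712)/11 = -8858*1/11 = -8858/11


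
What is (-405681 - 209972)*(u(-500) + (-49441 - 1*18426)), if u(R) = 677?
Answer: 41365725070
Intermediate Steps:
(-405681 - 209972)*(u(-500) + (-49441 - 1*18426)) = (-405681 - 209972)*(677 + (-49441 - 1*18426)) = -615653*(677 + (-49441 - 18426)) = -615653*(677 - 67867) = -615653*(-67190) = 41365725070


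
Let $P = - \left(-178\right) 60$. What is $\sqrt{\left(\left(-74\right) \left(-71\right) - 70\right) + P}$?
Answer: $2 \sqrt{3966} \approx 125.95$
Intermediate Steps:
$P = 10680$ ($P = \left(-1\right) \left(-10680\right) = 10680$)
$\sqrt{\left(\left(-74\right) \left(-71\right) - 70\right) + P} = \sqrt{\left(\left(-74\right) \left(-71\right) - 70\right) + 10680} = \sqrt{\left(5254 - 70\right) + 10680} = \sqrt{5184 + 10680} = \sqrt{15864} = 2 \sqrt{3966}$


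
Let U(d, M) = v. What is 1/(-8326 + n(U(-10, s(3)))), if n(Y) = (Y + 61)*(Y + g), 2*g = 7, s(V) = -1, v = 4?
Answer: -2/15677 ≈ -0.00012758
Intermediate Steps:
g = 7/2 (g = (½)*7 = 7/2 ≈ 3.5000)
U(d, M) = 4
n(Y) = (61 + Y)*(7/2 + Y) (n(Y) = (Y + 61)*(Y + 7/2) = (61 + Y)*(7/2 + Y))
1/(-8326 + n(U(-10, s(3)))) = 1/(-8326 + (427/2 + 4² + (129/2)*4)) = 1/(-8326 + (427/2 + 16 + 258)) = 1/(-8326 + 975/2) = 1/(-15677/2) = -2/15677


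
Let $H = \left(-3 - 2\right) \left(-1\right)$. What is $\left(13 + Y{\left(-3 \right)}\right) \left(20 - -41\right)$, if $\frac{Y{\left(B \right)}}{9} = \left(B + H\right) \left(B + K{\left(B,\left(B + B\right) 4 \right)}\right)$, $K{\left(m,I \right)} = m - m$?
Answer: $-2501$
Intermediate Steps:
$H = 5$ ($H = \left(-5\right) \left(-1\right) = 5$)
$K{\left(m,I \right)} = 0$
$Y{\left(B \right)} = 9 B \left(5 + B\right)$ ($Y{\left(B \right)} = 9 \left(B + 5\right) \left(B + 0\right) = 9 \left(5 + B\right) B = 9 B \left(5 + B\right)$)
$\left(13 + Y{\left(-3 \right)}\right) \left(20 - -41\right) = \left(13 + 9 \left(-3\right) \left(5 - 3\right)\right) \left(20 - -41\right) = \left(13 + 9 \left(-3\right) 2\right) \left(20 + 41\right) = \left(13 - 54\right) 61 = \left(-41\right) 61 = -2501$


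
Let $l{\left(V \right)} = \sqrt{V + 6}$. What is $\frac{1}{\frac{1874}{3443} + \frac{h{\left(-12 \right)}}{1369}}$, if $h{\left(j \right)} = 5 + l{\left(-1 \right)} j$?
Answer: $\frac{1352618911523}{740212522729} + \frac{64913867524 \sqrt{5}}{2220637568187} \approx 1.8927$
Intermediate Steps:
$l{\left(V \right)} = \sqrt{6 + V}$
$h{\left(j \right)} = 5 + j \sqrt{5}$ ($h{\left(j \right)} = 5 + \sqrt{6 - 1} j = 5 + \sqrt{5} j = 5 + j \sqrt{5}$)
$\frac{1}{\frac{1874}{3443} + \frac{h{\left(-12 \right)}}{1369}} = \frac{1}{\frac{1874}{3443} + \frac{5 - 12 \sqrt{5}}{1369}} = \frac{1}{1874 \cdot \frac{1}{3443} + \left(5 - 12 \sqrt{5}\right) \frac{1}{1369}} = \frac{1}{\frac{1874}{3443} + \left(\frac{5}{1369} - \frac{12 \sqrt{5}}{1369}\right)} = \frac{1}{\frac{2582721}{4713467} - \frac{12 \sqrt{5}}{1369}}$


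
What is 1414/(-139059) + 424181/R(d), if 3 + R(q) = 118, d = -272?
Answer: 58986023069/15991785 ≈ 3688.5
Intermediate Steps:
R(q) = 115 (R(q) = -3 + 118 = 115)
1414/(-139059) + 424181/R(d) = 1414/(-139059) + 424181/115 = 1414*(-1/139059) + 424181*(1/115) = -1414/139059 + 424181/115 = 58986023069/15991785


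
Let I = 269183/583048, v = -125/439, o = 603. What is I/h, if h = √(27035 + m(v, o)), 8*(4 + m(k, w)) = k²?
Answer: 118171337*√83351092866/12149421998333892 ≈ 0.0028081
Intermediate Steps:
v = -125/439 (v = -125*1/439 = -125/439 ≈ -0.28474)
m(k, w) = -4 + k²/8
h = √83351092866/1756 (h = √(27035 + (-4 + (-125/439)²/8)) = √(27035 + (-4 + (⅛)*(15625/192721))) = √(27035 + (-4 + 15625/1541768)) = √(27035 - 6151447/1541768) = √(41675546433/1541768) = √83351092866/1756 ≈ 164.41)
I = 269183/583048 (I = 269183*(1/583048) = 269183/583048 ≈ 0.46168)
I/h = 269183/(583048*((√83351092866/1756))) = 269183*(878*√83351092866/41675546433)/583048 = 118171337*√83351092866/12149421998333892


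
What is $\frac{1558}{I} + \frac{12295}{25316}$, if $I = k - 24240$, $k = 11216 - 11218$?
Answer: $\frac{129306531}{306855236} \approx 0.42139$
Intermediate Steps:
$k = -2$ ($k = 11216 - 11218 = -2$)
$I = -24242$ ($I = -2 - 24240 = -24242$)
$\frac{1558}{I} + \frac{12295}{25316} = \frac{1558}{-24242} + \frac{12295}{25316} = 1558 \left(- \frac{1}{24242}\right) + 12295 \cdot \frac{1}{25316} = - \frac{779}{12121} + \frac{12295}{25316} = \frac{129306531}{306855236}$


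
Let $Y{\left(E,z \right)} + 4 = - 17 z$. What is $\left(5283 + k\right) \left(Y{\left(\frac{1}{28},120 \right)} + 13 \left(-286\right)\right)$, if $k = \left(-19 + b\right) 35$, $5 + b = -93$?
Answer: $-6845256$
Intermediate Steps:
$b = -98$ ($b = -5 - 93 = -98$)
$k = -4095$ ($k = \left(-19 - 98\right) 35 = \left(-117\right) 35 = -4095$)
$Y{\left(E,z \right)} = -4 - 17 z$
$\left(5283 + k\right) \left(Y{\left(\frac{1}{28},120 \right)} + 13 \left(-286\right)\right) = \left(5283 - 4095\right) \left(\left(-4 - 2040\right) + 13 \left(-286\right)\right) = 1188 \left(\left(-4 - 2040\right) - 3718\right) = 1188 \left(-2044 - 3718\right) = 1188 \left(-5762\right) = -6845256$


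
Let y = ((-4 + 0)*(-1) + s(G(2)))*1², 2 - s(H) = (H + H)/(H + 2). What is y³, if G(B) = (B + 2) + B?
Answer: 729/8 ≈ 91.125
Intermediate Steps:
G(B) = 2 + 2*B (G(B) = (2 + B) + B = 2 + 2*B)
s(H) = 2 - 2*H/(2 + H) (s(H) = 2 - (H + H)/(H + 2) = 2 - 2*H/(2 + H))
y = 9/2 (y = ((-4 + 0)*(-1) + 4/(2 + (2 + 2*2)))*1² = (-4*(-1) + 4/(2 + (2 + 4)))*1 = (4 + 4/(2 + 6))*1 = (4 + 4/8)*1 = (4 + 4*(⅛))*1 = (4 + ½)*1 = (9/2)*1 = 9/2 ≈ 4.5000)
y³ = (9/2)³ = 729/8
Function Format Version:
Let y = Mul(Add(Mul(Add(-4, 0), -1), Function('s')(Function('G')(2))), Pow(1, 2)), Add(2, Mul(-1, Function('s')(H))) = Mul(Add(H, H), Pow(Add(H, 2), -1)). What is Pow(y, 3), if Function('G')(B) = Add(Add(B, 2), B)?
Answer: Rational(729, 8) ≈ 91.125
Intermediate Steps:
Function('G')(B) = Add(2, Mul(2, B)) (Function('G')(B) = Add(Add(2, B), B) = Add(2, Mul(2, B)))
Function('s')(H) = Add(2, Mul(-2, H, Pow(Add(2, H), -1))) (Function('s')(H) = Add(2, Mul(-1, Mul(Add(H, H), Pow(Add(H, 2), -1)))) = Add(2, Mul(-1, Mul(Mul(2, H), Pow(Add(2, H), -1)))) = Add(2, Mul(-1, Mul(2, H, Pow(Add(2, H), -1)))) = Add(2, Mul(-2, H, Pow(Add(2, H), -1))))
y = Rational(9, 2) (y = Mul(Add(Mul(Add(-4, 0), -1), Mul(4, Pow(Add(2, Add(2, Mul(2, 2))), -1))), Pow(1, 2)) = Mul(Add(Mul(-4, -1), Mul(4, Pow(Add(2, Add(2, 4)), -1))), 1) = Mul(Add(4, Mul(4, Pow(Add(2, 6), -1))), 1) = Mul(Add(4, Mul(4, Pow(8, -1))), 1) = Mul(Add(4, Mul(4, Rational(1, 8))), 1) = Mul(Add(4, Rational(1, 2)), 1) = Mul(Rational(9, 2), 1) = Rational(9, 2) ≈ 4.5000)
Pow(y, 3) = Pow(Rational(9, 2), 3) = Rational(729, 8)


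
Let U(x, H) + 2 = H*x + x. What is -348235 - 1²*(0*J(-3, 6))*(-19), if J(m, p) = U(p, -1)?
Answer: -348235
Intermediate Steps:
U(x, H) = -2 + x + H*x (U(x, H) = -2 + (H*x + x) = -2 + (x + H*x) = -2 + x + H*x)
J(m, p) = -2 (J(m, p) = -2 + p - p = -2)
-348235 - 1²*(0*J(-3, 6))*(-19) = -348235 - 1²*(0*(-2))*(-19) = -348235 - 1*0*(-19) = -348235 - 0*(-19) = -348235 - 1*0 = -348235 + 0 = -348235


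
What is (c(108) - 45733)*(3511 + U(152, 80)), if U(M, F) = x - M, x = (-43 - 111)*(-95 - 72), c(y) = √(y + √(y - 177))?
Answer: -1329778441 + 29077*√(108 + I*√69) ≈ -1.3295e+9 + 11612.0*I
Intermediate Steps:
c(y) = √(y + √(-177 + y))
x = 25718 (x = -154*(-167) = 25718)
U(M, F) = 25718 - M
(c(108) - 45733)*(3511 + U(152, 80)) = (√(108 + √(-177 + 108)) - 45733)*(3511 + (25718 - 1*152)) = (√(108 + √(-69)) - 45733)*(3511 + (25718 - 152)) = (√(108 + I*√69) - 45733)*(3511 + 25566) = (-45733 + √(108 + I*√69))*29077 = -1329778441 + 29077*√(108 + I*√69)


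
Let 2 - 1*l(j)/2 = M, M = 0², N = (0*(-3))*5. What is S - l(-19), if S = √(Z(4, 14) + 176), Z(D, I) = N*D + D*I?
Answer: -4 + 2*√58 ≈ 11.232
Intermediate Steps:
N = 0 (N = 0*5 = 0)
M = 0
l(j) = 4 (l(j) = 4 - 2*0 = 4 + 0 = 4)
Z(D, I) = D*I (Z(D, I) = 0*D + D*I = 0 + D*I = D*I)
S = 2*√58 (S = √(4*14 + 176) = √(56 + 176) = √232 = 2*√58 ≈ 15.232)
S - l(-19) = 2*√58 - 1*4 = 2*√58 - 4 = -4 + 2*√58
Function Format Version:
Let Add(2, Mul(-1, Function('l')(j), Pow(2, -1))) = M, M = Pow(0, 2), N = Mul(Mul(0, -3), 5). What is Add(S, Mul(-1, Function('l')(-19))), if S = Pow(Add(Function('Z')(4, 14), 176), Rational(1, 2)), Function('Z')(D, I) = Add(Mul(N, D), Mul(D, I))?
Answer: Add(-4, Mul(2, Pow(58, Rational(1, 2)))) ≈ 11.232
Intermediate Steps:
N = 0 (N = Mul(0, 5) = 0)
M = 0
Function('l')(j) = 4 (Function('l')(j) = Add(4, Mul(-2, 0)) = Add(4, 0) = 4)
Function('Z')(D, I) = Mul(D, I) (Function('Z')(D, I) = Add(Mul(0, D), Mul(D, I)) = Add(0, Mul(D, I)) = Mul(D, I))
S = Mul(2, Pow(58, Rational(1, 2))) (S = Pow(Add(Mul(4, 14), 176), Rational(1, 2)) = Pow(Add(56, 176), Rational(1, 2)) = Pow(232, Rational(1, 2)) = Mul(2, Pow(58, Rational(1, 2))) ≈ 15.232)
Add(S, Mul(-1, Function('l')(-19))) = Add(Mul(2, Pow(58, Rational(1, 2))), Mul(-1, 4)) = Add(Mul(2, Pow(58, Rational(1, 2))), -4) = Add(-4, Mul(2, Pow(58, Rational(1, 2))))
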